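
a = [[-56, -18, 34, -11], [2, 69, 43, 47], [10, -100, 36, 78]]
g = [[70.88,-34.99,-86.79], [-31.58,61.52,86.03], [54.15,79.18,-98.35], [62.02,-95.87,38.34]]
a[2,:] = [10, -100, 36, 78]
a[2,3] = 78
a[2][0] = 10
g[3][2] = 38.34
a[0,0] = -56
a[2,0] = 10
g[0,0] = 70.88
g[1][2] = 86.03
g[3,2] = 38.34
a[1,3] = 47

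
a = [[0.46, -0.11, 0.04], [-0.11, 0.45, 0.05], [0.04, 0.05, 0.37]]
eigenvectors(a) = [[0.52, 0.72, 0.46],[0.57, -0.7, 0.44],[-0.64, -0.03, 0.77]]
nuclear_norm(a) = 1.28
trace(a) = 1.28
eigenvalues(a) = [0.29, 0.57, 0.42]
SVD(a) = [[-0.72, -0.46, -0.52], [0.70, -0.44, -0.57], [0.03, -0.77, 0.64]] @ diag([0.5652924431449974, 0.4223191838766191, 0.29238837297838355]) @ [[-0.72, 0.7, 0.03], [-0.46, -0.44, -0.77], [-0.52, -0.57, 0.64]]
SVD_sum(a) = [[0.29, -0.28, -0.01], [-0.28, 0.27, 0.01], [-0.01, 0.01, 0.00]] + [[0.09, 0.09, 0.15], [0.09, 0.08, 0.14], [0.15, 0.14, 0.25]] + [[0.08, 0.09, -0.10], [0.09, 0.09, -0.11], [-0.10, -0.11, 0.12]]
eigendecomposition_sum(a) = [[0.08, 0.09, -0.10], [0.09, 0.09, -0.11], [-0.10, -0.11, 0.12]] + [[0.29, -0.28, -0.01],  [-0.28, 0.27, 0.01],  [-0.01, 0.01, 0.0]] + [[0.09, 0.09, 0.15],[0.09, 0.08, 0.14],[0.15, 0.14, 0.25]]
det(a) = 0.07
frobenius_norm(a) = 0.76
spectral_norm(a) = 0.57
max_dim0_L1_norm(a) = 0.61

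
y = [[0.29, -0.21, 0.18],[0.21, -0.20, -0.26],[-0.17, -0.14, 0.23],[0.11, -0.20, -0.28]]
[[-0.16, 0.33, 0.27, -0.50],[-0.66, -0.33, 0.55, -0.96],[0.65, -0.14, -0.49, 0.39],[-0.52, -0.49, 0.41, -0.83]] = y @ [[-1.65, 1.37, 1.57, -1.58], [-0.28, 1.42, 0.09, 1.38], [1.42, 1.27, -0.91, 1.35]]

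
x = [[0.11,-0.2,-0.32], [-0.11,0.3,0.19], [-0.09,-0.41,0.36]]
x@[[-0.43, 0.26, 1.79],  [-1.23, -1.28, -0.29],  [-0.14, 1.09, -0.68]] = [[0.24,  -0.06,  0.47], [-0.35,  -0.21,  -0.41], [0.49,  0.89,  -0.29]]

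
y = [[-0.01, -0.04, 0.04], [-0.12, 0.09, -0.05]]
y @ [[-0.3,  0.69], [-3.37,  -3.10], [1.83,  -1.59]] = [[0.21, 0.05],[-0.36, -0.28]]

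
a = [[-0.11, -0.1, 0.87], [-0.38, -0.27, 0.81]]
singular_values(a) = [1.27, 0.23]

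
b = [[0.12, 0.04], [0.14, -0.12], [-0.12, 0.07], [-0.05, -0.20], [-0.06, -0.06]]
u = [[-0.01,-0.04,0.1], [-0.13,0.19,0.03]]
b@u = [[-0.01, 0.0, 0.01], [0.01, -0.03, 0.01], [-0.01, 0.02, -0.01], [0.03, -0.04, -0.01], [0.01, -0.01, -0.01]]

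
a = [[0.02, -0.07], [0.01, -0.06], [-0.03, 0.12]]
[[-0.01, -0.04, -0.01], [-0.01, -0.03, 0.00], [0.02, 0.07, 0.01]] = a @ [[-0.13,-0.46,-0.79], [0.16,0.48,-0.15]]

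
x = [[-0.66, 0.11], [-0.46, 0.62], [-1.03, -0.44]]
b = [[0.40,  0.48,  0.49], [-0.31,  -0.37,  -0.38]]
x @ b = [[-0.30, -0.36, -0.37], [-0.38, -0.45, -0.46], [-0.28, -0.33, -0.34]]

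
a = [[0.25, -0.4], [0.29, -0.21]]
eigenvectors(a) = [[(0.76+0j),0.76-0.00j], [0.44-0.48j,0.44+0.48j]]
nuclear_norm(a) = 0.69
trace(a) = 0.04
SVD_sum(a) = [[0.3, -0.36], [0.22, -0.27]] + [[-0.05, -0.04],[0.07, 0.06]]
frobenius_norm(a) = 0.59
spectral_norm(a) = 0.58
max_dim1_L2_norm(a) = 0.47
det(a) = 0.06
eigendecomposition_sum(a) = [[0.13+0.12j, (-0.2+0.02j)], [(0.15-0.01j), -0.10+0.13j]] + [[0.13-0.12j, (-0.2-0.02j)], [0.15+0.01j, (-0.1-0.13j)]]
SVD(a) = [[-0.8, -0.60], [-0.6, 0.80]] @ diag([0.5820638957202587, 0.10909455210484012]) @ [[-0.64, 0.77], [0.77, 0.64]]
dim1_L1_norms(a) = [0.65, 0.5]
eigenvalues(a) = [(0.02+0.25j), (0.02-0.25j)]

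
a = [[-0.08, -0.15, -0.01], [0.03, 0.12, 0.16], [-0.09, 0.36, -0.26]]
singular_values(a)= [0.46, 0.23, 0.07]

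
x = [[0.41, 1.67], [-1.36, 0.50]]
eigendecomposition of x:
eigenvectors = [[0.74+0.00j, (0.74-0j)], [(0.02+0.67j), 0.02-0.67j]]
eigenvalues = [(0.45+1.51j), (0.45-1.51j)]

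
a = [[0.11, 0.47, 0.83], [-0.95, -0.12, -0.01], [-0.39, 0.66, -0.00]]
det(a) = -0.557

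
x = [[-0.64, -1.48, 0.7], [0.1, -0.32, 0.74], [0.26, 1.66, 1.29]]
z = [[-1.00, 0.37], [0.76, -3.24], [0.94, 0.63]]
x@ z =[[0.17, 5.0], [0.35, 1.54], [2.21, -4.47]]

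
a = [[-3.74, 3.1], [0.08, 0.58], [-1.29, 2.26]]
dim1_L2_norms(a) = [4.86, 0.59, 2.6]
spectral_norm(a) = 5.46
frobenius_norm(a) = 5.54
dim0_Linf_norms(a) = [3.74, 3.1]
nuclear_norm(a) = 6.40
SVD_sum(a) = [[-3.46, 3.39], [-0.25, 0.24], [-1.79, 1.75]] + [[-0.28, -0.29], [0.33, 0.34], [0.50, 0.51]]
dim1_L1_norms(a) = [6.84, 0.66, 3.55]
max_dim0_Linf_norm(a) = 3.74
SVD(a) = [[-0.89, 0.43],[-0.06, -0.5],[-0.46, -0.75]] @ diag([5.460970949512769, 0.9433431446603099]) @ [[0.71,-0.7], [-0.7,-0.71]]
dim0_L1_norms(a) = [5.11, 5.94]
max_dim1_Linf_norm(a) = 3.74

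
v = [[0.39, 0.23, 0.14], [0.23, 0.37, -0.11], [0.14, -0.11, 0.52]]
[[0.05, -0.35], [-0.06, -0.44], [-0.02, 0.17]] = v@[[0.65, -0.57], [-0.67, -0.74], [-0.36, 0.32]]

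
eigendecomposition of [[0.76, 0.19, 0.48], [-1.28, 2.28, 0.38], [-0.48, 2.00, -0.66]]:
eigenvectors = [[0.32, 0.61, -0.24], [0.78, 0.63, -0.21], [0.53, 0.48, 0.95]]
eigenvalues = [2.01, 1.34, -0.97]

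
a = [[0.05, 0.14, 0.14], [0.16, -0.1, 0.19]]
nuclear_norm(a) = 0.46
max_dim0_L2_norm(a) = 0.24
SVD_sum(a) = [[0.07, -0.01, 0.11], [0.15, -0.02, 0.21]] + [[-0.02,0.15,0.03], [0.01,-0.08,-0.02]]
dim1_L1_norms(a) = [0.33, 0.45]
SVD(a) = [[-0.45,-0.89],  [-0.89,0.45]] @ diag([0.28667497805739817, 0.1766846256916269]) @ [[-0.58, 0.09, -0.81],  [0.16, -0.96, -0.22]]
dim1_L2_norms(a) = [0.2, 0.27]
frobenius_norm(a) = 0.34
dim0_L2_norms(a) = [0.17, 0.17, 0.24]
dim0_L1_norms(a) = [0.21, 0.24, 0.33]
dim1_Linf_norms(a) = [0.14, 0.19]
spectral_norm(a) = 0.29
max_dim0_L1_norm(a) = 0.33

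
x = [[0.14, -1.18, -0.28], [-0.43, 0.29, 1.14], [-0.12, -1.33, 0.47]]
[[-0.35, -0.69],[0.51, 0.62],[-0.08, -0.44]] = x@[[-0.08, 0.19], [0.2, 0.49], [0.37, 0.49]]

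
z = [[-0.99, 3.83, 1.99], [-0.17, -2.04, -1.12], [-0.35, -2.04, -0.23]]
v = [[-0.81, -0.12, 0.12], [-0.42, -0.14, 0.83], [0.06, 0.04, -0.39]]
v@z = [[0.78,-3.1,-1.51], [0.15,-3.02,-0.87], [0.07,0.94,0.16]]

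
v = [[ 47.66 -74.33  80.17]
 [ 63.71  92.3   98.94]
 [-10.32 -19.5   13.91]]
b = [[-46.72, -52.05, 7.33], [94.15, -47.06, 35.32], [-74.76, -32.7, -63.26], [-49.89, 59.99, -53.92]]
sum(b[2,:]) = -170.72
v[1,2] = 98.94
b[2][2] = -63.26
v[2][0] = -10.32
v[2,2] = 13.91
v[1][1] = 92.3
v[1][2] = 98.94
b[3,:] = [-49.89, 59.99, -53.92]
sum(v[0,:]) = 53.5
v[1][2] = 98.94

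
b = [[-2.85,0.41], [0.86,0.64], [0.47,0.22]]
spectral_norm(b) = 3.02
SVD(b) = [[-0.95, -0.31], [0.27, -0.90], [0.15, -0.32]] @ diag([3.018975033935372, 0.7712909596740511]) @ [[1.0, -0.06], [-0.06, -1.00]]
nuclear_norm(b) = 3.79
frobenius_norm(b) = 3.12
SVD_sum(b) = [[-2.86, 0.17], [0.82, -0.05], [0.45, -0.03]] + [[0.01, 0.24], [0.04, 0.69], [0.02, 0.25]]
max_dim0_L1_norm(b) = 4.18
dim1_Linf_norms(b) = [2.85, 0.86, 0.47]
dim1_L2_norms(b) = [2.88, 1.07, 0.52]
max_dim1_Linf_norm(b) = 2.85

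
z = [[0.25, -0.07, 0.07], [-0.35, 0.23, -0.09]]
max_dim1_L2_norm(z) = 0.43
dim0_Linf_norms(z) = [0.35, 0.23, 0.09]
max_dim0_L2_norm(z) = 0.43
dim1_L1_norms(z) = [0.39, 0.67]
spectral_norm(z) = 0.50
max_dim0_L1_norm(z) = 0.6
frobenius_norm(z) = 0.51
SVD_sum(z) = [[0.22,-0.12,0.06], [-0.37,0.2,-0.1]] + [[0.03, 0.05, 0.01],[0.02, 0.03, 0.01]]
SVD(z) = [[-0.52, 0.85], [0.85, 0.52]] @ diag([0.5010628666770005, 0.06881862856397657]) @ [[-0.86, 0.46, -0.23], [0.43, 0.88, 0.18]]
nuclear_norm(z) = 0.57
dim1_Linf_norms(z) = [0.25, 0.35]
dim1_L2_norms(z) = [0.27, 0.43]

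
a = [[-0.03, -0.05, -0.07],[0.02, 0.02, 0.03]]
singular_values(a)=[0.1, 0.01]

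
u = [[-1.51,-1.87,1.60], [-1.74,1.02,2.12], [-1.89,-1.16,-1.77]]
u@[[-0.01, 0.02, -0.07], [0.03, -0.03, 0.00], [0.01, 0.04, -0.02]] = [[-0.02, 0.09, 0.07], [0.07, 0.02, 0.08], [-0.03, -0.07, 0.17]]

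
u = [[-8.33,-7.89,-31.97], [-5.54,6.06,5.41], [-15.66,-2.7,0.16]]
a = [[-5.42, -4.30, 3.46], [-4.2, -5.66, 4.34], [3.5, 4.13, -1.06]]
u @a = [[-33.61, -51.56, -29.18], [23.51, 11.87, 1.4], [96.78, 83.28, -66.07]]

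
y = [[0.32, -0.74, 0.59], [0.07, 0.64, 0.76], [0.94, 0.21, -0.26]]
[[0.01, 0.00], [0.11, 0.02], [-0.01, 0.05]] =y@[[0.0, 0.05], [0.06, 0.02], [0.09, 0.00]]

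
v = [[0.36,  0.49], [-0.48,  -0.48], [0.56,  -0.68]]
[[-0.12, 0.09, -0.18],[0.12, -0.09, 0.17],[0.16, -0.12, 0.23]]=v@[[-0.00, 0.0, -0.01], [-0.24, 0.18, -0.35]]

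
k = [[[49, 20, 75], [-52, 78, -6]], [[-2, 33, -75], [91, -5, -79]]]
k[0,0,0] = 49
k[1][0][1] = 33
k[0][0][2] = 75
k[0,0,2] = 75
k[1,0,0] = -2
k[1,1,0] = 91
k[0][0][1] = 20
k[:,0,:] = [[49, 20, 75], [-2, 33, -75]]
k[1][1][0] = 91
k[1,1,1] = -5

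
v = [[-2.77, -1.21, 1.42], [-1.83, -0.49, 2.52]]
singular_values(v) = [4.45, 1.13]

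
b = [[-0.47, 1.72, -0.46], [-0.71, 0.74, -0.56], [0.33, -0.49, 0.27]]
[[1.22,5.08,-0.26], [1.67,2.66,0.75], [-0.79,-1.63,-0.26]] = b@[[-2.61, -0.08, -0.55],[0.13, 2.61, -0.73],[0.49, -1.20, -1.61]]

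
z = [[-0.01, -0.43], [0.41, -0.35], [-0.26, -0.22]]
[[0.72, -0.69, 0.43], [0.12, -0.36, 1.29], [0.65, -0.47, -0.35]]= z@[[-1.11, 0.48, 2.24], [-1.65, 1.59, -1.05]]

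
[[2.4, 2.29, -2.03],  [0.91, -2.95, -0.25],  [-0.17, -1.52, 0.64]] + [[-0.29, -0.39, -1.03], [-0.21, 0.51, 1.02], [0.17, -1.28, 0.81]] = [[2.11,1.90,-3.06], [0.7,-2.44,0.77], [0.00,-2.8,1.45]]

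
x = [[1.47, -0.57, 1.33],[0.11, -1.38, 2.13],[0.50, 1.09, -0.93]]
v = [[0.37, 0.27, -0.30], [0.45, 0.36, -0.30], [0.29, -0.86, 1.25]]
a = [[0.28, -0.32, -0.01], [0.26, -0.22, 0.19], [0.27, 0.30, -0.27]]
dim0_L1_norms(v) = [1.11, 1.49, 1.85]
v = a @ x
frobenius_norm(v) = 1.76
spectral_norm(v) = 1.63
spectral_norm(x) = 3.27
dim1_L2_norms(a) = [0.43, 0.39, 0.49]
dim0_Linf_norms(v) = [0.45, 0.86, 1.25]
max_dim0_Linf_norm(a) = 0.32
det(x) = -1.11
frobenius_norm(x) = 3.61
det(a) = -0.04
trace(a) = -0.21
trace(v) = 1.98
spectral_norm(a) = 0.57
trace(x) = -0.84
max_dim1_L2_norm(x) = 2.54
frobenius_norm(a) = 0.75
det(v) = 0.04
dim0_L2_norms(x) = [1.56, 1.85, 2.68]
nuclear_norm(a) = 1.19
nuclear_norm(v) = 2.33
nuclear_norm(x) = 5.00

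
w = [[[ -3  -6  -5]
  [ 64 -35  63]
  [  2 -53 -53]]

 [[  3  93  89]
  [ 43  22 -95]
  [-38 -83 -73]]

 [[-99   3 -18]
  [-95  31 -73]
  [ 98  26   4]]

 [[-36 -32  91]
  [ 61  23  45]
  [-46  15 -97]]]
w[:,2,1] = [-53, -83, 26, 15]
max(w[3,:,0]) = 61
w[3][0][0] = -36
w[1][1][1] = 22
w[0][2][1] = -53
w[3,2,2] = -97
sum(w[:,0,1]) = 58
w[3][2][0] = -46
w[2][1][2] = -73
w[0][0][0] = -3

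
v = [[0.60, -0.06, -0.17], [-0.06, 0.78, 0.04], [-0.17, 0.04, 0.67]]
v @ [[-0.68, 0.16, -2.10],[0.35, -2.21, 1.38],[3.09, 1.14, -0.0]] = [[-0.95, 0.03, -1.34], [0.44, -1.69, 1.20], [2.2, 0.65, 0.41]]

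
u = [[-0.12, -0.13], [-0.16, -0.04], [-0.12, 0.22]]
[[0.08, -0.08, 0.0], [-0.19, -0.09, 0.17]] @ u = [[0.0, -0.01],[0.02, 0.07]]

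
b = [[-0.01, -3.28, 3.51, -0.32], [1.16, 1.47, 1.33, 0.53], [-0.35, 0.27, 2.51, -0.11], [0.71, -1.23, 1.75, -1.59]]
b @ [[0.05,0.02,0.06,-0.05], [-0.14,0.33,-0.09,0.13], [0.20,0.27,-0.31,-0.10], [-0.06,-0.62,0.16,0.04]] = [[1.18, 0.06, -0.84, -0.79], [0.09, 0.54, -0.39, 0.02], [0.45, 0.83, -0.84, -0.20], [0.65, 1.07, -0.64, -0.43]]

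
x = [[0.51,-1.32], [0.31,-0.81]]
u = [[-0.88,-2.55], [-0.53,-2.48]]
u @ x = [[-1.24,3.23], [-1.04,2.71]]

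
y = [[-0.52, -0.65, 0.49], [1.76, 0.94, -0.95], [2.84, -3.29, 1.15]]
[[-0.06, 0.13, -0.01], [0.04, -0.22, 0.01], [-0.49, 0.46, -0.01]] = y@[[-0.04, 0.00, -0.02], [0.11, -0.09, -0.05], [-0.01, 0.14, -0.10]]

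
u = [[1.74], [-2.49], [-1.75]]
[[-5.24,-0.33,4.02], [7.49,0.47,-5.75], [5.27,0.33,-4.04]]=u@[[-3.01, -0.19, 2.31]]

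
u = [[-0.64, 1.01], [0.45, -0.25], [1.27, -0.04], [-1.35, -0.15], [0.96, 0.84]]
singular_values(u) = [2.23, 1.34]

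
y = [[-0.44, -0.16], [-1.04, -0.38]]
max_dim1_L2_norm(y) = 1.11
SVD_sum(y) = [[-0.44, -0.16], [-1.04, -0.38]] + [[-0.00, 0.00], [0.0, -0.00]]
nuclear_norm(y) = 1.20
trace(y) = -0.82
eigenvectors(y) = [[-0.39, 0.34], [-0.92, -0.94]]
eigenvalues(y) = [-0.82, -0.0]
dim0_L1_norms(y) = [1.48, 0.54]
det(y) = 0.00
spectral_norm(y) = 1.20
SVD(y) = [[-0.39, -0.92], [-0.92, 0.39]] @ diag([1.2021645299852193, 0.0006654663151722231]) @ [[0.94,0.34], [0.34,-0.94]]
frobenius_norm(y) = 1.20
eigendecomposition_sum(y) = [[-0.44, -0.16], [-1.04, -0.38]] + [[-0.0, 0.0], [0.00, -0.0]]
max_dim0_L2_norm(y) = 1.13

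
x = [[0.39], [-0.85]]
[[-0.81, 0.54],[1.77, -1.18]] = x@[[-2.08, 1.39]]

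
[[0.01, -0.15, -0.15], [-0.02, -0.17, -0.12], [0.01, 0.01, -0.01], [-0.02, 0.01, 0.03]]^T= [[0.01,-0.02,0.01,-0.02], [-0.15,-0.17,0.01,0.01], [-0.15,-0.12,-0.01,0.03]]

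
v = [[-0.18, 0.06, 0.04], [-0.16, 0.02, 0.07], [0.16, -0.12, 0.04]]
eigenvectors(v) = [[0.60, -0.44, 0.34], [0.80, -0.81, 0.62], [0.0, -0.39, 0.71]]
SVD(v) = [[-0.61, -0.20, 0.76], [-0.52, -0.63, -0.58], [0.60, -0.75, 0.28]] @ diag([0.3143111492672916, 0.10633470314191942, 0.001196809924036595]) @ [[0.92, -0.38, -0.12], [0.15, 0.62, -0.77], [0.36, 0.69, 0.62]]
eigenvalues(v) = [-0.1, -0.03, 0.01]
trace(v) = -0.12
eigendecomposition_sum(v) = [[-0.33, 0.17, 0.01], [-0.44, 0.23, 0.01], [-0.00, 0.0, 0.0]] + [[0.13, -0.1, 0.02], [0.24, -0.18, 0.04], [0.12, -0.09, 0.02]] + [[0.02, -0.02, 0.01], [0.04, -0.03, 0.02], [0.04, -0.03, 0.02]]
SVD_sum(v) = [[-0.18, 0.07, 0.02], [-0.15, 0.06, 0.02], [0.17, -0.07, -0.02]] + [[-0.0, -0.01, 0.02], [-0.01, -0.04, 0.05], [-0.01, -0.05, 0.06]] + [[0.00, 0.0, 0.00], [-0.00, -0.00, -0.0], [0.00, 0.00, 0.0]]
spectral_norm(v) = 0.31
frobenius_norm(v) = 0.33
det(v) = 0.00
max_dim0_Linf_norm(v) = 0.18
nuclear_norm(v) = 0.42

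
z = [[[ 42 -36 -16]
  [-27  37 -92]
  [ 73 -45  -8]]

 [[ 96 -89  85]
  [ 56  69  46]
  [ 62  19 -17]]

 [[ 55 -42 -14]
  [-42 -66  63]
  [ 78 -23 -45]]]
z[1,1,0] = 56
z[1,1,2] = 46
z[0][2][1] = -45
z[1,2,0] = 62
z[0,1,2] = -92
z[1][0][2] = 85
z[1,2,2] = -17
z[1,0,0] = 96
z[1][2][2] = -17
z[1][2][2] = -17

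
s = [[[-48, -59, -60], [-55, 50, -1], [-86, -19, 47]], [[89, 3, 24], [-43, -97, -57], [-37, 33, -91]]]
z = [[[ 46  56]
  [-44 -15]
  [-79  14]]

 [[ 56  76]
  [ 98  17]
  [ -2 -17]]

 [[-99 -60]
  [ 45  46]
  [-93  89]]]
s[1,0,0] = 89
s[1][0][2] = 24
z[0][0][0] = 46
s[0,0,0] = -48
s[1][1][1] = -97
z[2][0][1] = -60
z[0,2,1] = 14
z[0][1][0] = -44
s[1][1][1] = -97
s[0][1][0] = -55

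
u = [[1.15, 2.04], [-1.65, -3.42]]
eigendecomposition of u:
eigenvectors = [[0.91, -0.49], [-0.41, 0.87]]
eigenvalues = [0.23, -2.5]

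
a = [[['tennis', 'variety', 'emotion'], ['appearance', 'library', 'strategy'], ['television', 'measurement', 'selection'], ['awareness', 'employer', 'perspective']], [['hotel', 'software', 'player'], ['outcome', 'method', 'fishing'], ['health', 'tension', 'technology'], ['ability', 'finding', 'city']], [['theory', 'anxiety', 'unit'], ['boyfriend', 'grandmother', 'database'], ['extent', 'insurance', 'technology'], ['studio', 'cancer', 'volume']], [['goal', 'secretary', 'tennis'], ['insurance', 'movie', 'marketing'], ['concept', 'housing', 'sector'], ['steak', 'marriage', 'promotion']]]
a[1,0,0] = 'hotel'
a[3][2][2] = 'sector'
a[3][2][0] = 'concept'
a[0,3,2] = 'perspective'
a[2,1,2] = 'database'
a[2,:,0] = ['theory', 'boyfriend', 'extent', 'studio']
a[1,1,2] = 'fishing'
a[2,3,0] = 'studio'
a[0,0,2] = 'emotion'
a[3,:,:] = [['goal', 'secretary', 'tennis'], ['insurance', 'movie', 'marketing'], ['concept', 'housing', 'sector'], ['steak', 'marriage', 'promotion']]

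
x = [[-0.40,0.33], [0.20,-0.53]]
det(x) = 0.146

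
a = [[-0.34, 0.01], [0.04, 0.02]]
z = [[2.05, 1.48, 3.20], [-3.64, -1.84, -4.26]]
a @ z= [[-0.73, -0.52, -1.13], [0.01, 0.02, 0.04]]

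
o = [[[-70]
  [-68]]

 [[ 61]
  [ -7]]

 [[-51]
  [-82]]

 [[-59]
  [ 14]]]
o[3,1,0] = 14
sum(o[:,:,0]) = -262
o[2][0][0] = -51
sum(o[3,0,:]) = -59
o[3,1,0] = 14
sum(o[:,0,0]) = -119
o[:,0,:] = [[-70], [61], [-51], [-59]]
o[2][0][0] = -51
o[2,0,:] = [-51]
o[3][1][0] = 14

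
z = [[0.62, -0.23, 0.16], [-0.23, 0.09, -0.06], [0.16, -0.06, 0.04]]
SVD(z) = [[-0.91, -0.36, -0.21], [0.34, -0.93, 0.12], [-0.23, 0.04, 0.97]] @ diag([0.7471822759804062, 0.004117798739830554, 0.0013000747202368637]) @ [[-0.91, 0.34, -0.23], [-0.36, -0.93, 0.04], [0.21, -0.12, -0.97]]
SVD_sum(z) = [[0.62, -0.23, 0.16], [-0.23, 0.09, -0.06], [0.16, -0.06, 0.04]] + [[0.00,0.0,-0.00], [0.00,0.00,-0.00], [-0.00,-0.0,0.00]] + [[-0.00, 0.0, 0.00],[0.0, -0.0, -0.00],[0.0, -0.0, -0.0]]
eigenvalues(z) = [0.75, 0.0, -0.0]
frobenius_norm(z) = 0.75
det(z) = -0.00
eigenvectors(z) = [[-0.91, 0.36, -0.21], [0.34, 0.93, 0.12], [-0.23, -0.04, 0.97]]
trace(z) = 0.75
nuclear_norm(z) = 0.75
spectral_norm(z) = 0.75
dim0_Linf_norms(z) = [0.62, 0.23, 0.16]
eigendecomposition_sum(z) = [[0.62, -0.23, 0.16], [-0.23, 0.09, -0.06], [0.16, -0.06, 0.04]] + [[0.0, 0.00, -0.00], [0.0, 0.00, -0.00], [-0.00, -0.0, 0.0]] + [[-0.0, 0.00, 0.00], [0.0, -0.00, -0.00], [0.0, -0.0, -0.00]]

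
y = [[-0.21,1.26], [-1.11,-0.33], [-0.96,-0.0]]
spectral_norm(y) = 1.49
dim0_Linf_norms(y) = [1.11, 1.26]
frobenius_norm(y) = 1.97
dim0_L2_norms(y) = [1.48, 1.3]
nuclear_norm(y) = 2.78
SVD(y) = [[0.02, 0.99],[-0.77, -0.09],[-0.63, 0.14]] @ diag([1.4891764229416953, 1.2948565871765787]) @ [[0.98, 0.19],[-0.19, 0.98]]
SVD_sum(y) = [[0.03, 0.01],[-1.13, -0.22],[-0.92, -0.18]] + [[-0.24,  1.25],  [0.02,  -0.11],  [-0.04,  0.18]]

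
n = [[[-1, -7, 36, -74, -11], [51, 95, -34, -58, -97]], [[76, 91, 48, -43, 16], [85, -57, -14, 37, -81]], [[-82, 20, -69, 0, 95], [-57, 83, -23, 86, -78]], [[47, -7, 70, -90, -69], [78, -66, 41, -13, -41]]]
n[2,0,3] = 0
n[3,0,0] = 47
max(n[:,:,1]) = 95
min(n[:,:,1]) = -66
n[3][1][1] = -66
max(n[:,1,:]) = 95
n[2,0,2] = -69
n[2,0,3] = 0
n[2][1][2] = -23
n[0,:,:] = [[-1, -7, 36, -74, -11], [51, 95, -34, -58, -97]]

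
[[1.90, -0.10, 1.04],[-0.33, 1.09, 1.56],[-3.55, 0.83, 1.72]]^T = [[1.90, -0.33, -3.55],  [-0.1, 1.09, 0.83],  [1.04, 1.56, 1.72]]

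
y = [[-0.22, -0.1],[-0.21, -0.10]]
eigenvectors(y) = [[-0.72, 0.42], [-0.7, -0.91]]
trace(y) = -0.32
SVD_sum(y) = [[-0.22, -0.1], [-0.21, -0.10]] + [[-0.0, 0.0], [0.0, -0.00]]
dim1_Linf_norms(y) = [0.22, 0.21]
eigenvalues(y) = [-0.32, -0.0]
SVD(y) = [[-0.72,-0.69],  [-0.69,0.72]] @ diag([0.335396944542833, 0.002981541770939682]) @ [[0.91, 0.42], [0.42, -0.91]]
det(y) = 0.00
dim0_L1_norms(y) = [0.43, 0.2]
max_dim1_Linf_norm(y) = 0.22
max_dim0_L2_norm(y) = 0.3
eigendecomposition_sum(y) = [[-0.22, -0.1], [-0.21, -0.1]] + [[-0.00, 0.00], [0.00, -0.00]]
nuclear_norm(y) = 0.34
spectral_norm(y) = 0.34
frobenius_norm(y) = 0.34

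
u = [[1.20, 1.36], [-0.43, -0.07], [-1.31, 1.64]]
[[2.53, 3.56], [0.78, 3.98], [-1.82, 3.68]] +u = [[3.73, 4.92], [0.35, 3.91], [-3.13, 5.32]]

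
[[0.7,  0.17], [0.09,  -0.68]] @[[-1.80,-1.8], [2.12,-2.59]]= [[-0.90, -1.7], [-1.60, 1.6]]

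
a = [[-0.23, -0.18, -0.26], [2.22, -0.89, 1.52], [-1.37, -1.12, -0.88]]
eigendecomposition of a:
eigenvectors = [[(-0.57+0j), 0.04-0.12j, (0.04+0.12j)], [-0.03+0.00j, (-0.8+0j), -0.80-0.00j], [0.82+0.00j, (0.03-0.59j), 0.03+0.59j]]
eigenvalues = [(0.13+0j), (-1.06+1.44j), (-1.06-1.44j)]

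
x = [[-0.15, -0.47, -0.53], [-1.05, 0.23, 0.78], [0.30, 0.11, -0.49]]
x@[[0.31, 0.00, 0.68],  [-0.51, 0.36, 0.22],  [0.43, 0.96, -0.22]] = [[-0.03,-0.68,-0.09],  [-0.11,0.83,-0.84],  [-0.17,-0.43,0.34]]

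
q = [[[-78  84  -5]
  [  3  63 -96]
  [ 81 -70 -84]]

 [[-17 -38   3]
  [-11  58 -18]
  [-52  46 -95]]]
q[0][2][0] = 81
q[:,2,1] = [-70, 46]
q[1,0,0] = -17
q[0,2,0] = 81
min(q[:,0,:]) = -78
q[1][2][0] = -52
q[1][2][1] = 46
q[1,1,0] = -11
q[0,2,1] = -70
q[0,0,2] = -5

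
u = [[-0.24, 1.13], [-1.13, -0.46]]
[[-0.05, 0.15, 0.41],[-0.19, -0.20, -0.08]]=u@[[0.17, 0.11, -0.07], [-0.01, 0.16, 0.35]]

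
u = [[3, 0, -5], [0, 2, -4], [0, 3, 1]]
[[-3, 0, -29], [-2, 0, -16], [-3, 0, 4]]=u @ [[-1, 0, -3], [-1, 0, 0], [0, 0, 4]]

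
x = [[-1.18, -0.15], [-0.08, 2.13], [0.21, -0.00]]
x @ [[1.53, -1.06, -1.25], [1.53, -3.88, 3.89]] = [[-2.03,1.83,0.89], [3.14,-8.18,8.39], [0.32,-0.22,-0.26]]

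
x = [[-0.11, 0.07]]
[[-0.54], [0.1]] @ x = [[0.06, -0.04], [-0.01, 0.01]]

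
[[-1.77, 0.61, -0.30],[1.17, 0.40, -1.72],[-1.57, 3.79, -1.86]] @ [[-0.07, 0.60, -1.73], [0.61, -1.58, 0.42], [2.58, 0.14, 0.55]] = [[-0.28,-2.07,3.15], [-4.28,-0.17,-2.80], [-2.38,-7.19,3.28]]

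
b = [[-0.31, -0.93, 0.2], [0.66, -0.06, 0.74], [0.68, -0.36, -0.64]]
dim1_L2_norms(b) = [1.0, 0.99, 1.0]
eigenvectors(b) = [[(0.1-0.58j), 0.10+0.58j, (-0.55+0j)], [(-0.69+0j), -0.69-0.00j, -0.24+0.00j], [-0.14-0.40j, (-0.14+0.4j), (0.8+0j)]]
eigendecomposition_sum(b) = [[-0.00+0.35j, -0.40-0.07j, (-0.12+0.22j)], [0.40-0.06j, (-0+0.47j), 0.27+0.10j], [(0.12+0.22j), -0.28+0.09j, -0.00+0.18j]] + [[(-0-0.35j), -0.40+0.07j, -0.12-0.22j], [(0.4+0.06j), -0.00-0.47j, (0.27-0.1j)], [0.12-0.22j, (-0.28-0.09j), -0.00-0.18j]] + [[(-0.31+0j), (-0.13-0j), (0.44-0j)], [-0.13+0.00j, -0.06-0.00j, (0.19-0j)], [0.44-0.00j, 0.19+0.00j, (-0.64+0j)]]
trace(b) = -1.01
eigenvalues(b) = [(-0+1j), (-0-1j), (-1+0j)]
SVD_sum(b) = [[-0.42, -0.22, 0.45], [-0.07, -0.03, 0.07], [0.49, 0.26, -0.52]] + [[0.03,-0.68,-0.31], [-0.01,0.21,0.1], [0.02,-0.56,-0.26]] + [[0.08, -0.03, 0.07],  [0.73, -0.24, 0.57],  [0.17, -0.06, 0.13]]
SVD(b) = [[-0.65, 0.75, 0.11], [-0.1, -0.23, 0.97], [0.75, 0.62, 0.23]] @ diag([1.002743225569722, 0.9989732313508418, 0.992954433304211]) @ [[0.64, 0.34, -0.68], [0.04, -0.91, -0.42], [0.76, -0.25, 0.60]]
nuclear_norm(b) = 2.99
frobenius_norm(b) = 1.73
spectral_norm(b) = 1.00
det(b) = -0.99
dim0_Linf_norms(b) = [0.68, 0.93, 0.74]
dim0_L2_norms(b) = [1.0, 1.0, 1.0]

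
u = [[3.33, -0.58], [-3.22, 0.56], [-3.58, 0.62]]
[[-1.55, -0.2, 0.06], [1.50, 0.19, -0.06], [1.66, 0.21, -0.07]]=u @[[-0.47, 0.06, -0.07], [-0.03, 0.69, -0.51]]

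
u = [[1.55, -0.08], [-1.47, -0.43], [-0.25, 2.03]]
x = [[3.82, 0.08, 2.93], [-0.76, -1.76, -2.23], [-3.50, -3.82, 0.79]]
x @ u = [[5.07, 5.61], [1.97, -3.71], [-0.01, 3.53]]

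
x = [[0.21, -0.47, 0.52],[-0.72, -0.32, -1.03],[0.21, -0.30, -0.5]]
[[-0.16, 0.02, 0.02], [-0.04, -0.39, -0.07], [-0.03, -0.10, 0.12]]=x@[[0.05, 0.23, 0.27], [0.28, 0.23, -0.04], [-0.08, 0.15, -0.11]]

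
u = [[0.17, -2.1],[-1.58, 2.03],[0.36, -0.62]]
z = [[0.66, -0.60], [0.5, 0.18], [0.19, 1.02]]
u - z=[[-0.49, -1.50], [-2.08, 1.85], [0.17, -1.64]]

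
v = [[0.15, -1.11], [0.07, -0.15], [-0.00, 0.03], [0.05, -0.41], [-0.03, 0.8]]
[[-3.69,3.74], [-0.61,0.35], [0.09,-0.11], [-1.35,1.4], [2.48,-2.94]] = v@[[-2.33,-3.2], [3.01,-3.80]]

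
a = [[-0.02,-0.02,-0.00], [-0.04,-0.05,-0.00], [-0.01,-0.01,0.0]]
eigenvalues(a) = [0.0, -0.07, -0.0]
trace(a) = -0.07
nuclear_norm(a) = 0.07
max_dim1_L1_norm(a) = 0.09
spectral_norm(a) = 0.07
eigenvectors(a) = [[0.0, -0.38, -0.71], [0.00, -0.9, 0.61], [1.00, -0.19, -0.36]]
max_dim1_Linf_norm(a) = 0.05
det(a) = 0.00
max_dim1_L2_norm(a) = 0.06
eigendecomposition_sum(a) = [[0.00, 0.00, 0.00], [0.00, 0.0, 0.0], [-0.0, -0.00, 0.00]] + [[-0.02, -0.02, -0.00], [-0.04, -0.05, -0.0], [-0.01, -0.01, -0.0]] + [[-0.00, 0.0, -0.0], [0.00, -0.0, -0.0], [-0.00, 0.0, -0.0]]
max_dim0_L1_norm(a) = 0.08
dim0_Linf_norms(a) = [0.04, 0.05, 0.0]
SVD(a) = [[-0.39,0.80,-0.45], [-0.90,-0.44,-0.0], [-0.2,0.40,0.89]] @ diag([0.0713454774963074, 0.0031341411620877052, 0.0]) @ [[0.64,  0.77,  0.00], [-0.77,  0.64,  0.00], [0.0,  0.0,  1.00]]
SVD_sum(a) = [[-0.02, -0.02, 0.0],  [-0.04, -0.05, 0.0],  [-0.01, -0.01, 0.0]] + [[-0.00, 0.0, 0.0], [0.0, -0.0, 0.0], [-0.00, 0.0, 0.00]] + [[0.00, 0.0, -0.00], [0.00, 0.00, -0.00], [0.00, 0.0, 0.0]]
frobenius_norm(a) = 0.07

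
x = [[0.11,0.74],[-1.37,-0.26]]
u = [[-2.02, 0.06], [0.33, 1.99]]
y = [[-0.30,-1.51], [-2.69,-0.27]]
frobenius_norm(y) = 3.11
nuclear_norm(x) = 2.12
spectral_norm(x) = 1.42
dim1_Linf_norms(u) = [2.02, 1.99]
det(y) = -3.98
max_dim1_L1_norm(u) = 2.32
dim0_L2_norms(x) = [1.37, 0.78]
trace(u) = -0.03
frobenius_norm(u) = 2.86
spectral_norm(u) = 2.15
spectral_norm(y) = 2.76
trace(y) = -0.57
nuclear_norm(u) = 4.03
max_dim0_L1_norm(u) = 2.35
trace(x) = -0.15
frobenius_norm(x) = 1.58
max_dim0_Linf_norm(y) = 2.69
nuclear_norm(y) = 4.20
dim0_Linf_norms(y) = [2.69, 1.51]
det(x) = 0.99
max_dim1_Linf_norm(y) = 2.69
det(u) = -4.04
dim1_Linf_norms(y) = [1.51, 2.69]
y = u @ x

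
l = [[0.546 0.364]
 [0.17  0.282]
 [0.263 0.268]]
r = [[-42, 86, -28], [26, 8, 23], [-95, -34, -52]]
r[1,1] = 8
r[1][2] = 23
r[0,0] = -42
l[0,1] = 0.364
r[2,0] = -95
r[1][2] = 23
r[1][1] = 8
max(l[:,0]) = 0.546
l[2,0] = 0.263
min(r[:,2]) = -52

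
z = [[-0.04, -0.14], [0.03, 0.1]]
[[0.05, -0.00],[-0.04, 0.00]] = z@[[0.00, 0.36], [-0.39, -0.07]]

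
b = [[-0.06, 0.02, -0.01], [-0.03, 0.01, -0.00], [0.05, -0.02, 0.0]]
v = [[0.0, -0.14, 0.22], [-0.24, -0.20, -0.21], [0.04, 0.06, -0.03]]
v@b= [[0.02, -0.01, 0.00], [0.01, -0.0, 0.00], [-0.01, 0.00, -0.0]]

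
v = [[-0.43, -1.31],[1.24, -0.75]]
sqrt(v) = [[0.76, -1.03], [0.98, 0.51]]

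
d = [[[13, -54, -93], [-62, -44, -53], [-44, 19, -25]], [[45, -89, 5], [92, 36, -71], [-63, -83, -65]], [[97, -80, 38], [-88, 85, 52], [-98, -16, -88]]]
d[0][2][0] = -44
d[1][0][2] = 5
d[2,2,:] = [-98, -16, -88]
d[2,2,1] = -16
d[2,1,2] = 52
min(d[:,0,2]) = -93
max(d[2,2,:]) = -16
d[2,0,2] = 38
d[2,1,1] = 85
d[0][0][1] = -54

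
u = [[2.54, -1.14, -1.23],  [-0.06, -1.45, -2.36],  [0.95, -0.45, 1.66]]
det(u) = -8.10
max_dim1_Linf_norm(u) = 2.54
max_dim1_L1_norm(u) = 4.91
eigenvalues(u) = [(2.17+0.61j), (2.17-0.61j), (-1.59+0j)]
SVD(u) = [[-0.72, 0.59, -0.37], [-0.68, -0.45, 0.58], [0.17, 0.67, 0.72]] @ diag([3.6330245998728508, 2.6229013083005954, 0.8496593338707749]) @ [[-0.45, 0.47, 0.76], [0.82, -0.12, 0.56], [-0.35, -0.87, 0.34]]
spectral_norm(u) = 3.63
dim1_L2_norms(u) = [3.04, 2.77, 1.96]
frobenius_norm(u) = 4.56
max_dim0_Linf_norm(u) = 2.54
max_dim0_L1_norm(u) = 5.25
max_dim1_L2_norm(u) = 3.04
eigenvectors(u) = [[(-0.17-0.49j), -0.17+0.49j, 0.28+0.00j],[(0.46-0.07j), (0.46+0.07j), 0.96+0.00j],[(-0.72+0j), (-0.72-0j), (0.05+0j)]]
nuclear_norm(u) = 7.11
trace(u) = 2.75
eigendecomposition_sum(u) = [[1.24-0.07j, (-0.34-0.02j), -0.46+0.81j], [-0.14+1.10j, (0.08-0.29j), (-0.64-0.54j)], [(0.47-1.65j), (-0.18+0.43j), 0.86+0.97j]] + [[1.24+0.07j, (-0.34+0.02j), (-0.46-0.81j)], [-0.14-1.10j, 0.08+0.29j, -0.64+0.54j], [(0.47+1.65j), (-0.18-0.43j), (0.86-0.97j)]] + [[0.07+0.00j, (-0.47-0j), (-0.31-0j)],[0.22+0.00j, -1.60-0.00j, -1.08-0.00j],[0.01+0.00j, (-0.09-0j), (-0.06-0j)]]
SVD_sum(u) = [[1.16, -1.23, -1.98], [1.09, -1.16, -1.87], [-0.28, 0.30, 0.48]] + [[1.27,-0.19,0.86], [-0.98,0.14,-0.66], [1.45,-0.21,0.98]] + [[0.11, 0.28, -0.11], [-0.18, -0.43, 0.17], [-0.22, -0.54, 0.21]]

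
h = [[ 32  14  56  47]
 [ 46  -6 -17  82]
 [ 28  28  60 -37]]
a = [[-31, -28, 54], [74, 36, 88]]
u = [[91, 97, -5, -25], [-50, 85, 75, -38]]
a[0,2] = 54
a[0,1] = -28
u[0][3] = -25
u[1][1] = 85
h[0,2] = 56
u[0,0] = 91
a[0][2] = 54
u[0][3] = -25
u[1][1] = 85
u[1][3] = -38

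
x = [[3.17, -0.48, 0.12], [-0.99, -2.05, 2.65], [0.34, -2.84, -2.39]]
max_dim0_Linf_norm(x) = 3.17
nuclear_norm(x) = 10.38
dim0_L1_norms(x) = [4.5, 5.37, 5.16]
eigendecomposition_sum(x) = [[3.22+0.00j,(-0.26+0j),(-0.05-0j)],[-0.40-0.00j,(0.03-0j),0.01+0.00j],[0.40+0.00j,(-0.03+0j),(-0.01-0j)]] + [[(-0.02-0j), -0.11+0.10j, 0.09+0.11j], [-0.29+0.04j, -1.04+1.41j, (1.32+1.09j)], [(-0.03-0.3j), (-1.4-1.14j), (-1.19+1.31j)]] + [[(-0.02+0j), (-0.11-0.1j), 0.09-0.11j], [(-0.29-0.04j), (-1.04-1.41j), (1.32-1.09j)], [(-0.03+0.3j), (-1.4+1.14j), -1.19-1.31j]]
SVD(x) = [[0.46, -0.17, -0.87], [-0.44, 0.81, -0.39], [0.77, 0.56, 0.3]] @ diag([3.9562980675399633, 3.464846054696928, 2.955443692244987]) @ [[0.54, -0.39, -0.75],[-0.33, -0.91, 0.23],[-0.77, 0.12, -0.63]]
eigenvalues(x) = [(3.24+0j), (-2.26+2.72j), (-2.26-2.72j)]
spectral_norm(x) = 3.96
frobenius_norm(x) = 6.03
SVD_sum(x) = [[0.99,-0.7,-1.36], [-0.94,0.66,1.28], [1.67,-1.18,-2.28]] + [[0.19, 0.54, -0.14], [-0.94, -2.57, 0.65], [-0.64, -1.77, 0.45]] + [[1.98, -0.31, 1.61], [0.88, -0.14, 0.72], [-0.68, 0.11, -0.56]]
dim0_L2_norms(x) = [3.34, 3.54, 3.57]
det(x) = 40.51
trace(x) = -1.27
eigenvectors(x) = [[0.98+0.00j,-0.01+0.06j,-0.01-0.06j], [(-0.12+0j),0.03+0.69j,(0.03-0.69j)], [0.12+0.00j,-0.72+0.00j,-0.72-0.00j]]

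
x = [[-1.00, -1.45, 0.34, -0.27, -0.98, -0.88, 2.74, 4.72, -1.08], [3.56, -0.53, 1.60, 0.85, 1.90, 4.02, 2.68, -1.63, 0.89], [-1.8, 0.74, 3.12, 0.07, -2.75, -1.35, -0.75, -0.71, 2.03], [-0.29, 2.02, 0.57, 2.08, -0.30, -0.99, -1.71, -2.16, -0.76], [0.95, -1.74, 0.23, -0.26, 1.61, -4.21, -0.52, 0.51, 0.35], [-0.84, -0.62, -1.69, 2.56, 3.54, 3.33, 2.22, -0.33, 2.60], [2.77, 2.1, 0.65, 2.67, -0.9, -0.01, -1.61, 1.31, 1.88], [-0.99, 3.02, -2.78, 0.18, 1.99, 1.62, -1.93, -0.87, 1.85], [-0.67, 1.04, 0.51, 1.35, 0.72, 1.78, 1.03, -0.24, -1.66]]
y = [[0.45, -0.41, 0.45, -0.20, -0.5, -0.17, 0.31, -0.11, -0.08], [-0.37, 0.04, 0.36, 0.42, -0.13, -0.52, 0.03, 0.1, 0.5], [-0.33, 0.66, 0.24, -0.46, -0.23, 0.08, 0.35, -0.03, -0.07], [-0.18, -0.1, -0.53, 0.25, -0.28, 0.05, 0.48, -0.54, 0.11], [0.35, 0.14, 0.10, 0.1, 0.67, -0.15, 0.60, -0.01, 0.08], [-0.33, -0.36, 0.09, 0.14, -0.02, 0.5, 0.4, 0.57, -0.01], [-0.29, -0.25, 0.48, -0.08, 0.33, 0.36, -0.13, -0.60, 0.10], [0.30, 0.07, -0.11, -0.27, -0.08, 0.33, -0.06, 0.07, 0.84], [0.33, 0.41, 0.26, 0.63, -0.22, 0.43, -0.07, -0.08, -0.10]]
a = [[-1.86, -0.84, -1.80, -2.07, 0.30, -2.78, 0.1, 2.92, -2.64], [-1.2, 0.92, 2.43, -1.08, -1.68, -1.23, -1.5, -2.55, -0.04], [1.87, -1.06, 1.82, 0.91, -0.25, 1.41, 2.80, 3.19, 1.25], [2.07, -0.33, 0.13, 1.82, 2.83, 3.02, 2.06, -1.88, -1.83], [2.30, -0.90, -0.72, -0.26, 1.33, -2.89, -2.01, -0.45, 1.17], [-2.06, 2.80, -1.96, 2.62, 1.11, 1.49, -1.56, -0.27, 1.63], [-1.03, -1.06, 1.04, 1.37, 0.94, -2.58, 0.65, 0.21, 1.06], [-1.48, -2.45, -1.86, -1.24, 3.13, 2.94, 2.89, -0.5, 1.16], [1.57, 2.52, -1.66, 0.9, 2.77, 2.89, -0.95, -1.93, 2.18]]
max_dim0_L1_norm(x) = 18.19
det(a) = -85404.17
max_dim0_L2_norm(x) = 7.37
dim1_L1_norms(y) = [2.68, 2.47, 2.45, 2.52, 2.2, 2.42, 2.62, 2.13, 2.53]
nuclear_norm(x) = 42.82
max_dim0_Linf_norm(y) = 0.84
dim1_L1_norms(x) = [13.46, 17.66, 13.32, 10.88, 10.38, 17.73, 13.9, 15.23, 9.0]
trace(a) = 7.85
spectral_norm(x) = 9.66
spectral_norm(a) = 9.67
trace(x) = 4.47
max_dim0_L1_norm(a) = 21.23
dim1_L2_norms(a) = [5.92, 4.74, 5.51, 6.0, 4.73, 5.6, 3.78, 6.45, 6.15]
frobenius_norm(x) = 16.48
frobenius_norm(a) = 16.47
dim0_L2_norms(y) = [1.0, 1.0, 1.0, 1.0, 1.01, 1.0, 1.0, 1.01, 1.0]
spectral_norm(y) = 1.01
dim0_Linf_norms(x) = [3.56, 3.02, 3.12, 2.67, 3.54, 4.21, 2.74, 4.72, 2.6]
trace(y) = 1.99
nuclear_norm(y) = 9.01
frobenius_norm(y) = 3.00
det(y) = -1.01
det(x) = 85277.98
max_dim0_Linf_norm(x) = 4.72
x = y @ a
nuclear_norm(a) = 42.80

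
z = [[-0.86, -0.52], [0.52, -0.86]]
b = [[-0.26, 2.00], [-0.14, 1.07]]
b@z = [[1.26,-1.58], [0.68,-0.85]]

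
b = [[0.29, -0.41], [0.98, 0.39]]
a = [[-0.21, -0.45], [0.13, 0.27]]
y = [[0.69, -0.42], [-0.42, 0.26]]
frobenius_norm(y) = 0.95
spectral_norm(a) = 0.58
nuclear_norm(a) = 0.58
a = y @ b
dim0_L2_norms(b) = [1.02, 0.57]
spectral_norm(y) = 0.95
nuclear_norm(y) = 0.95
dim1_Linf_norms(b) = [0.41, 0.98]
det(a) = 0.00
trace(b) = 0.68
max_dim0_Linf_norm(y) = 0.69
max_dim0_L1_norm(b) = 1.27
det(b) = 0.51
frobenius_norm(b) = 1.17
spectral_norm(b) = 1.06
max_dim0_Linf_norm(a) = 0.45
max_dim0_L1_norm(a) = 0.72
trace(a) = 0.06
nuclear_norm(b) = 1.55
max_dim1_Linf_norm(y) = 0.69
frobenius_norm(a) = 0.58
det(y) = 0.00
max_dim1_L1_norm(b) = 1.37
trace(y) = 0.95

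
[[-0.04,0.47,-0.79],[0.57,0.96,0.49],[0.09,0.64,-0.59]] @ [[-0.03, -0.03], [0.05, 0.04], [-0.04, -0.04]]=[[0.06, 0.05], [0.01, 0.00], [0.05, 0.05]]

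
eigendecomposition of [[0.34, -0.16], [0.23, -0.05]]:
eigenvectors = [[0.71, 0.57], [0.71, 0.82]]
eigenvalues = [0.18, 0.11]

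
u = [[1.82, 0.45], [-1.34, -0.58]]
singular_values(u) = [2.37, 0.19]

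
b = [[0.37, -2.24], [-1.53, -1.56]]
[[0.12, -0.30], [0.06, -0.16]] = b @ [[0.01, -0.03], [-0.05, 0.13]]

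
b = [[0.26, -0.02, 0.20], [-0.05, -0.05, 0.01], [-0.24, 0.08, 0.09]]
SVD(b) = [[-0.82, -0.57, -0.05], [0.1, -0.05, -0.99], [0.56, -0.82, 0.09]] @ diag([0.37513767689568084, 0.20186557104129074, 0.061008315838789184]) @ [[-0.94, 0.15, -0.30], [0.26, -0.26, -0.93], [0.22, 0.95, -0.20]]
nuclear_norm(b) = 0.64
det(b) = -0.00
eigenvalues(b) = [(0.18+0.2j), (0.18-0.2j), (-0.06+0j)]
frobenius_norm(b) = 0.43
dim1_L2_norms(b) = [0.33, 0.07, 0.27]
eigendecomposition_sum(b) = [[0.13+0.07j,(-0-0.03j),0.10-0.08j], [(-0.02+0.01j),0j,0.00+0.02j], [(-0.12+0.11j),0.03+0.01j,0.05+0.14j]] + [[(0.13-0.07j),-0.00+0.03j,(0.1+0.08j)],[-0.02-0.01j,0.00-0.00j,0.00-0.02j],[-0.12-0.11j,(0.03-0.01j),0.05-0.14j]] + [[-0.00-0.00j, -0.01+0.00j, -0j], [-0.00-0.00j, (-0.06+0j), (0.01-0j)], [0j, (0.01-0j), -0.00+0.00j]]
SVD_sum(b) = [[0.29,-0.05,0.09], [-0.03,0.01,-0.01], [-0.2,0.03,-0.06]] + [[-0.03, 0.03, 0.11],[-0.0, 0.0, 0.01],[-0.04, 0.04, 0.15]] + [[-0.0, -0.00, 0.0], [-0.01, -0.06, 0.01], [0.0, 0.01, -0.00]]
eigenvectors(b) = [[(0.24+0.62j), 0.24-0.62j, (-0.19+0j)], [-0.11-0.03j, (-0.11+0.03j), -0.96+0.00j], [(-0.74+0j), (-0.74-0j), (0.21+0j)]]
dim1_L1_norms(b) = [0.48, 0.11, 0.41]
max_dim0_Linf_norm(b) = 0.26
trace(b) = 0.30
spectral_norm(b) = 0.38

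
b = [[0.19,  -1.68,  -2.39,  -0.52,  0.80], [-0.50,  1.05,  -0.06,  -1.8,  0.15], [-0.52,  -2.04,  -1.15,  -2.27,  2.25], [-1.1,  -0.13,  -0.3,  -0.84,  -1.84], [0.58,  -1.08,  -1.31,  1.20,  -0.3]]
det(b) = 2.08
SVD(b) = [[0.58, -0.33, -0.27, -0.45, -0.53], [0.06, 0.60, -0.12, -0.7, 0.36], [0.8, 0.3, 0.18, 0.43, 0.24], [-0.06, 0.22, -0.91, 0.34, -0.02], [0.12, -0.62, -0.22, -0.11, 0.73]] @ diag([4.777408271412573, 3.250797470346668, 2.368640926876087, 1.1054871941415627, 0.05122731832773948]) @ [[-0.04, -0.56, -0.51, -0.43, 0.49], [-0.35, 0.37, 0.35, -0.78, 0.09], [0.34, 0.13, 0.43, 0.20, 0.80], [-0.36, -0.69, 0.62, 0.1, -0.09], [0.8, -0.23, 0.22, -0.4, -0.31]]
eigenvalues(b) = [(-3.41+0j), (0.63+2.54j), (0.63-2.54j), (-0.08+0j), (1.18+0j)]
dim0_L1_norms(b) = [2.89, 5.98, 5.21, 6.63, 5.34]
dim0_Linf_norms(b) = [1.1, 2.04, 2.39, 2.27, 2.25]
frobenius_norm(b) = 6.34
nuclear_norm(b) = 11.55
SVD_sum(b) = [[-0.12, -1.55, -1.43, -1.18, 1.36], [-0.01, -0.17, -0.16, -0.13, 0.15], [-0.16, -2.13, -1.97, -1.63, 1.87], [0.01, 0.15, 0.14, 0.11, -0.13], [-0.03, -0.33, -0.30, -0.25, 0.29]] + [[0.37, -0.40, -0.38, 0.83, -0.09], [-0.68, 0.73, 0.69, -1.53, 0.17], [-0.34, 0.37, 0.35, -0.76, 0.09], [-0.25, 0.27, 0.25, -0.56, 0.06], [0.70, -0.76, -0.72, 1.58, -0.18]] + [[-0.22, -0.09, -0.27, -0.13, -0.52], [-0.1, -0.04, -0.12, -0.06, -0.23], [0.14, 0.06, 0.18, 0.08, 0.33], [-0.73, -0.29, -0.92, -0.43, -1.74], [-0.17, -0.07, -0.22, -0.10, -0.41]] + [[0.18, 0.35, -0.31, -0.05, 0.04], [0.28, 0.53, -0.48, -0.08, 0.07], [-0.17, -0.32, 0.29, 0.05, -0.04], [-0.13, -0.26, 0.23, 0.04, -0.03], [0.04, 0.09, -0.08, -0.01, 0.01]] + [[-0.02, 0.01, -0.01, 0.01, 0.01], [0.01, -0.00, 0.00, -0.01, -0.01], [0.01, -0.00, 0.00, -0.00, -0.00], [-0.00, 0.00, -0.0, 0.0, 0.00], [0.03, -0.01, 0.01, -0.02, -0.01]]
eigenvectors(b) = [[-0.58+0.00j, -0.24-0.44j, (-0.24+0.44j), (-0.79+0j), (0.25+0j)], [(-0.23+0j), (0.04+0.24j), (0.04-0.24j), (0.24+0j), 0.75+0.00j], [-0.66+0.00j, (-0.56+0j), (-0.56-0j), (-0.23+0j), -0.61+0.00j], [(-0.4+0j), 0.44+0.08j, 0.44-0.08j, 0.40+0.00j, (-0.1+0j)], [(-0.09+0j), -0.01-0.42j, (-0.01+0.42j), 0.33+0.00j, 0.01+0.00j]]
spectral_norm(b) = 4.78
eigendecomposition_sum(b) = [[(-0.77+0j),-0.81+0.00j,-1.04+0.00j,-1.65-0.00j,(0.02+0j)],[-0.31+0.00j,(-0.33+0j),(-0.42+0j),-0.66-0.00j,0.01+0.00j],[-0.87+0.00j,-0.91+0.00j,-1.18+0.00j,(-1.86-0j),0.02+0.00j],[(-0.53+0j),-0.56+0.00j,-0.72+0.00j,(-1.14-0j),0.01+0.00j],[-0.12+0.00j,(-0.13+0j),(-0.17+0j),-0.26-0.00j,0j]] + [[(0.46+0.03j), (-0.59+0.07j), (-0.63+0.22j), 0.62-0.68j, 0.33+1.02j], [-0.22-0.08j, 0.29+0.06j, (0.33-0.01j), -0.40+0.23j, -0.00-0.53j], [(0.27-0.44j), -0.24+0.61j, -0.11+0.74j, (-0.34-0.97j), 1.17+0.21j], [-0.28+0.31j, (0.28-0.45j), 0.20-0.57j, (0.13+0.81j), (-0.9-0.34j)], [(0.34+0.2j), (-0.47-0.17j), (-0.57-0.07j), (0.73-0.28j), -0.14+0.90j]] + [[(0.46-0.03j), -0.59-0.07j, -0.63-0.22j, 0.62+0.68j, 0.33-1.02j],[-0.22+0.08j, 0.29-0.06j, (0.33+0.01j), -0.40-0.23j, (-0+0.53j)],[(0.27+0.44j), (-0.24-0.61j), -0.11-0.74j, -0.34+0.97j, 1.17-0.21j],[(-0.28-0.31j), 0.28+0.45j, 0.20+0.57j, 0.13-0.81j, (-0.9+0.34j)],[(0.34-0.2j), (-0.47+0.17j), (-0.57+0.07j), (0.73+0.28j), -0.14-0.90j]] + [[-0.05+0.00j,0.03-0.00j,(0.02+0j),-0.00+0.00j,0.07-0.00j], [0.01-0.00j,-0.01+0.00j,-0.01-0.00j,-0j,(-0.02+0j)], [-0.01+0.00j,0.01-0.00j,0.01+0.00j,(-0+0j),0.02-0.00j], [0.02-0.00j,-0.02+0.00j,-0.01-0.00j,-0j,-0.03+0.00j], [(0.02-0j),-0.01+0.00j,-0.01-0.00j,-0j,-0.03+0.00j]] + [[(0.08+0j), (0.27-0j), (-0.1-0j), -0.11+0.00j, 0.06-0.00j], [(0.23+0j), 0.81-0.00j, (-0.3-0j), -0.34+0.00j, 0.17-0.00j], [-0.18-0.00j, (-0.65+0j), 0.25+0.00j, (0.27-0j), (-0.13+0j)], [-0.03-0.00j, (-0.11+0j), 0.04+0.00j, 0.05-0.00j, -0.02+0.00j], [0j, (0.01-0j), -0.00-0.00j, -0.00+0.00j, 0.00-0.00j]]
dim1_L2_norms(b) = [3.08, 2.15, 4.0, 2.33, 2.18]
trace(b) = -1.05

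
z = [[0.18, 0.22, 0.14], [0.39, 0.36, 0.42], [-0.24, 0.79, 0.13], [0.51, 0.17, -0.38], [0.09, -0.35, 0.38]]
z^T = [[0.18, 0.39, -0.24, 0.51, 0.09],[0.22, 0.36, 0.79, 0.17, -0.35],[0.14, 0.42, 0.13, -0.38, 0.38]]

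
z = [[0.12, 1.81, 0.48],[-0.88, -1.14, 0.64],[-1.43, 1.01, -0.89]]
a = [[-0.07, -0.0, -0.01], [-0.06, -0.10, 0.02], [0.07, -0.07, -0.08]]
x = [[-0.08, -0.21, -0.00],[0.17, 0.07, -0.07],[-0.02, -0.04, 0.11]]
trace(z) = -1.91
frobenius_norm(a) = 0.19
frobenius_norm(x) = 0.32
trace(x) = 0.10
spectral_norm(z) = 2.40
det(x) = 0.00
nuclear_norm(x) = 0.50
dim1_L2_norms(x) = [0.22, 0.2, 0.12]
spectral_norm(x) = 0.28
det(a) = -0.00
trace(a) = -0.25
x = z @ a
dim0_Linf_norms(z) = [1.43, 1.81, 0.89]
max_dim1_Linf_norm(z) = 1.81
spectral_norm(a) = 0.13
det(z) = -4.24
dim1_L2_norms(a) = [0.07, 0.12, 0.13]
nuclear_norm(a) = 0.30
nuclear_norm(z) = 5.16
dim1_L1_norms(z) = [2.41, 2.66, 3.33]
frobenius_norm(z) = 3.14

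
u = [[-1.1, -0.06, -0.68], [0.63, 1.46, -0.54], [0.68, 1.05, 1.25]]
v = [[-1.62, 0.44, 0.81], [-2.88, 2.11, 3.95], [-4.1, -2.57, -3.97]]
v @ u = [[2.61,  1.59,  1.88], [7.18,  7.40,  5.76], [0.19,  -7.67,  -0.79]]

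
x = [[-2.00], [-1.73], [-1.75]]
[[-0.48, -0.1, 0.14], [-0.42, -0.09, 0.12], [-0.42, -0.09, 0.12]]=x@[[0.24, 0.05, -0.07]]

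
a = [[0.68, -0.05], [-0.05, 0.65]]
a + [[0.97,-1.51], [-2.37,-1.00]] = [[1.65, -1.56], [-2.42, -0.35]]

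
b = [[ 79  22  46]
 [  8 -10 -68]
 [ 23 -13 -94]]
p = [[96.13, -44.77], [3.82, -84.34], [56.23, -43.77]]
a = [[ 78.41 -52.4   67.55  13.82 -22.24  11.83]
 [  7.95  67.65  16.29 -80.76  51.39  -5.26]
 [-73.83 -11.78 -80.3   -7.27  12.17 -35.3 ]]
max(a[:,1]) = 67.65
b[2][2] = -94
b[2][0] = 23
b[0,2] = 46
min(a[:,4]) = -22.24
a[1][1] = 67.65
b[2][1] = -13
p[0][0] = 96.13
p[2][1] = -43.77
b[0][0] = 79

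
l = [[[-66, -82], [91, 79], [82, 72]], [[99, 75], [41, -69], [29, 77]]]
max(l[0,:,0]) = 91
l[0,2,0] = 82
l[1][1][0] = 41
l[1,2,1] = 77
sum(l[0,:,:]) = 176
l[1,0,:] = [99, 75]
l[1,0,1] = 75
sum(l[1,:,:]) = 252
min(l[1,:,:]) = -69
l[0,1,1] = 79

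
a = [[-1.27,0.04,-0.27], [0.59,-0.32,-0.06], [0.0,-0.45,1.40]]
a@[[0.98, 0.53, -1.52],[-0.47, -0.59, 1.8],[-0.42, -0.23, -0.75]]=[[-1.15, -0.63, 2.2], [0.75, 0.52, -1.43], [-0.38, -0.06, -1.86]]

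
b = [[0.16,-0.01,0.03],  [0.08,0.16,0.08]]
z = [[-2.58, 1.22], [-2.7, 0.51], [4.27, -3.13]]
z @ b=[[-0.32, 0.22, 0.02], [-0.39, 0.11, -0.04], [0.43, -0.54, -0.12]]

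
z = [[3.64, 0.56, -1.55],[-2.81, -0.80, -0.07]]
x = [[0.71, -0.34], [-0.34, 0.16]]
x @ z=[[3.54, 0.67, -1.08], [-1.69, -0.32, 0.52]]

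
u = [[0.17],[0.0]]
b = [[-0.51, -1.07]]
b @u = [[-0.09]]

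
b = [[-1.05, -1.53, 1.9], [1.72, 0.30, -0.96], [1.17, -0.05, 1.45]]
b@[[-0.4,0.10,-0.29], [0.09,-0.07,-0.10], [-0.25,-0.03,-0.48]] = [[-0.19, -0.05, -0.45], [-0.42, 0.18, -0.07], [-0.84, 0.08, -1.03]]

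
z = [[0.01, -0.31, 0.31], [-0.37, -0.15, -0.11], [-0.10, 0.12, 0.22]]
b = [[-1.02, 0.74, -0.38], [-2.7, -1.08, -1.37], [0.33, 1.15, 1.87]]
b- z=[[-1.03, 1.05, -0.69],[-2.33, -0.93, -1.26],[0.43, 1.03, 1.65]]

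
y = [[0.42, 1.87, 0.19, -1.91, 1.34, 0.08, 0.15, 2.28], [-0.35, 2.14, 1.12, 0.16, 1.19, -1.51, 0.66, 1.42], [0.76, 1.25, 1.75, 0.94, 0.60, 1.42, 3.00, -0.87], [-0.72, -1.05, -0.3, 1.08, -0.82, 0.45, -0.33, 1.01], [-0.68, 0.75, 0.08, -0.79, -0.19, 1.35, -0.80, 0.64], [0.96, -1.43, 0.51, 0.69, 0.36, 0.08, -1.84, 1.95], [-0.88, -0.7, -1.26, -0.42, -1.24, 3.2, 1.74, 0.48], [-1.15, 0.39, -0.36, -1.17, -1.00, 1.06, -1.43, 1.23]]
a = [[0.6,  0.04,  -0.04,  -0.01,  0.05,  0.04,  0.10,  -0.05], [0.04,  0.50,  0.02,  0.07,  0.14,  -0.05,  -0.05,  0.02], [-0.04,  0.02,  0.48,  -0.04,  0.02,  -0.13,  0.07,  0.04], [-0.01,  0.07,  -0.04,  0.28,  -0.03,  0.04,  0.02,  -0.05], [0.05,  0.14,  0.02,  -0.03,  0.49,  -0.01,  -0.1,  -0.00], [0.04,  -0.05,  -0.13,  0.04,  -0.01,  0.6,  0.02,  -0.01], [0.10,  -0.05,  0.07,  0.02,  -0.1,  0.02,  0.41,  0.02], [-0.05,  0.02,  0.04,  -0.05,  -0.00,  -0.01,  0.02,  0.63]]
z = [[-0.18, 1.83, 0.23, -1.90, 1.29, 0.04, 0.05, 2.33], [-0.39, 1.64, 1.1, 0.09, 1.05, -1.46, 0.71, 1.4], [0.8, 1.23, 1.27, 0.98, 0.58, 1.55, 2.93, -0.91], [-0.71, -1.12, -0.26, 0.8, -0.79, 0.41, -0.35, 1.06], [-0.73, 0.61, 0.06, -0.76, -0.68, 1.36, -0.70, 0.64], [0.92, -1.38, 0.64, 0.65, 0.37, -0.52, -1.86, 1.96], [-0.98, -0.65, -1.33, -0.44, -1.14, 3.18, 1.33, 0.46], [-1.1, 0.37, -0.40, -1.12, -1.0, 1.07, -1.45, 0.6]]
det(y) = -18.39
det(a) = 0.00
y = z + a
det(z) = 0.01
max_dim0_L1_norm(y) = 9.95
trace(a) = 3.99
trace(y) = 8.25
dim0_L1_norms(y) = [5.92, 9.58, 5.57, 7.16, 6.74, 9.15, 9.95, 9.88]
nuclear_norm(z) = 20.67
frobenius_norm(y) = 9.59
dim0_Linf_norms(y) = [1.15, 2.14, 1.75, 1.91, 1.34, 3.2, 3.0, 2.28]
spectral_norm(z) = 5.23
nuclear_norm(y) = 22.06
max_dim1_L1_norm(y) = 10.59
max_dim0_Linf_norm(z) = 3.18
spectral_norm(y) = 5.34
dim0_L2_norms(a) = [0.62, 0.53, 0.51, 0.3, 0.52, 0.62, 0.44, 0.64]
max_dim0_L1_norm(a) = 0.93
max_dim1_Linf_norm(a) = 0.63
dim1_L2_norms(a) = [0.62, 0.53, 0.51, 0.3, 0.52, 0.62, 0.44, 0.64]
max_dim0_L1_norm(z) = 9.59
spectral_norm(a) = 0.75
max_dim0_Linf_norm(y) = 3.2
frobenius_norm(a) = 1.51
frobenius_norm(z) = 9.24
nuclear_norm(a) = 3.99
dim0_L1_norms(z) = [5.81, 8.83, 5.29, 6.74, 6.9, 9.59, 9.38, 9.36]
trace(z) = 4.26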